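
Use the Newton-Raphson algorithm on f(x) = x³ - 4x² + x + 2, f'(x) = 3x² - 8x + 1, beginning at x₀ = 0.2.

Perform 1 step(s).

f(x) = x³ - 4x² + x + 2
f'(x) = 3x² - 8x + 1
x₀ = 0.2

Newton-Raphson formula: x_{n+1} = x_n - f(x_n)/f'(x_n)

Iteration 1:
  f(0.200000) = 2.048000
  f'(0.200000) = -0.480000
  x_1 = 0.200000 - 2.048000/(-0.480000) = 4.466667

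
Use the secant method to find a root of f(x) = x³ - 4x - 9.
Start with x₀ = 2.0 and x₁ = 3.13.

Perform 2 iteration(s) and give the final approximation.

f(x) = x³ - 4x - 9
x₀ = 2.0, x₁ = 3.13

Secant formula: x_{n+1} = x_n - f(x_n)(x_n - x_{n-1})/(f(x_n) - f(x_{n-1}))

Iteration 1:
  f(2.000000) = -9.000000
  f(3.130000) = 9.144297
  x_2 = 3.130000 - 9.144297×(3.130000 - 2.000000)/(9.144297 - (-9.000000))
       = 2.560507
Iteration 2:
  f(3.130000) = 9.144297
  f(2.560507) = -2.454847
  x_3 = 2.560507 - (-2.454847)×(2.560507 - 3.130000)/(-2.454847 - 9.144297)
       = 2.681034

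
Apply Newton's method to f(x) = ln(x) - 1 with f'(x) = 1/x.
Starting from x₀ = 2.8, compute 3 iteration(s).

f(x) = ln(x) - 1
f'(x) = 1/x
x₀ = 2.8

Newton-Raphson formula: x_{n+1} = x_n - f(x_n)/f'(x_n)

Iteration 1:
  f(2.800000) = 0.029619
  f'(2.800000) = 0.357143
  x_1 = 2.800000 - 0.029619/0.357143 = 2.717066
Iteration 2:
  f(2.717066) = -0.000448
  f'(2.717066) = 0.368044
  x_2 = 2.717066 - (-0.000448)/0.368044 = 2.718282
Iteration 3:
  f(2.718282) = 0.000000
  f'(2.718282) = 0.367879
  x_3 = 2.718282 - 0.000000/0.367879 = 2.718282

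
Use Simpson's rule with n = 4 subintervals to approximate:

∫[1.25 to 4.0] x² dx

f(x) = x²
a = 1.25, b = 4.0, n = 4
h = (b - a)/n = 0.687500

Simpson's rule: (h/3)[f(x₀) + 4f(x₁) + 2f(x₂) + ... + f(xₙ)]

x_0 = 1.2500, f(x_0) = 1.562500, coefficient = 1
x_1 = 1.9375, f(x_1) = 3.753906, coefficient = 4
x_2 = 2.6250, f(x_2) = 6.890625, coefficient = 2
x_3 = 3.3125, f(x_3) = 10.972656, coefficient = 4
x_4 = 4.0000, f(x_4) = 16.000000, coefficient = 1

I ≈ (0.687500/3) × 90.250000 = 20.682292
Exact value: 20.682292
Error: 0.000000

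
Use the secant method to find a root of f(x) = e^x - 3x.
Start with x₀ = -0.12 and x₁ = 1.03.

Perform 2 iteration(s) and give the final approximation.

f(x) = e^x - 3x
x₀ = -0.12, x₁ = 1.03

Secant formula: x_{n+1} = x_n - f(x_n)(x_n - x_{n-1})/(f(x_n) - f(x_{n-1}))

Iteration 1:
  f(-0.120000) = 1.246920
  f(1.030000) = -0.288934
  x_2 = 1.030000 - (-0.288934)×(1.030000 - (-0.120000))/(-0.288934 - 1.246920)
       = 0.813655
Iteration 2:
  f(1.030000) = -0.288934
  f(0.813655) = -0.184826
  x_3 = 0.813655 - (-0.184826)×(0.813655 - 1.030000)/(-0.184826 - (-0.288934))
       = 0.429572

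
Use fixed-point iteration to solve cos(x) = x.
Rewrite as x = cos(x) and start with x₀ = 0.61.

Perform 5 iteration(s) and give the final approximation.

Equation: cos(x) = x
Fixed-point form: x = cos(x)
x₀ = 0.61

x_1 = g(0.610000) = 0.819648
x_2 = g(0.819648) = 0.682479
x_3 = g(0.682479) = 0.776012
x_4 = g(0.776012) = 0.713713
x_5 = g(0.713713) = 0.755937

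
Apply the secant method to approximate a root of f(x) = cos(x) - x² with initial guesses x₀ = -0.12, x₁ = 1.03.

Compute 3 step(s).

f(x) = cos(x) - x²
x₀ = -0.12, x₁ = 1.03

Secant formula: x_{n+1} = x_n - f(x_n)(x_n - x_{n-1})/(f(x_n) - f(x_{n-1}))

Iteration 1:
  f(-0.120000) = 0.978409
  f(1.030000) = -0.546081
  x_2 = 1.030000 - (-0.546081)×(1.030000 - (-0.120000))/(-0.546081 - 0.978409)
       = 0.618063
Iteration 2:
  f(1.030000) = -0.546081
  f(0.618063) = 0.433000
  x_3 = 0.618063 - 0.433000×(0.618063 - 1.030000)/(0.433000 - (-0.546081))
       = 0.800243
Iteration 3:
  f(0.618063) = 0.433000
  f(0.800243) = 0.056144
  x_4 = 0.800243 - 0.056144×(0.800243 - 0.618063)/(0.056144 - 0.433000)
       = 0.827384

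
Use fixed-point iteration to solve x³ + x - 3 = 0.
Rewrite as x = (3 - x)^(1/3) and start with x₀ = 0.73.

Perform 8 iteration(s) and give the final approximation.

Equation: x³ + x - 3 = 0
Fixed-point form: x = (3 - x)^(1/3)
x₀ = 0.73

x_1 = g(0.730000) = 1.314242
x_2 = g(1.314242) = 1.190141
x_3 = g(1.190141) = 1.218657
x_4 = g(1.218657) = 1.212223
x_5 = g(1.212223) = 1.213681
x_6 = g(1.213681) = 1.213351
x_7 = g(1.213351) = 1.213425
x_8 = g(1.213425) = 1.213409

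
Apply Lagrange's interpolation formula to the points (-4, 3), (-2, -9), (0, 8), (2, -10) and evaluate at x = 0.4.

Lagrange interpolation formula:
P(x) = Σ yᵢ × Lᵢ(x)
where Lᵢ(x) = Π_{j≠i} (x - xⱼ)/(xᵢ - xⱼ)

L_0(0.4) = (0.4 - (-2))/(-4 - (-2)) × (0.4 - 0)/(-4 - 0) × (0.4 - 2)/(-4 - 2) = 0.032000
L_1(0.4) = (0.4 - (-4))/(-2 - (-4)) × (0.4 - 0)/(-2 - 0) × (0.4 - 2)/(-2 - 2) = -0.176000
L_2(0.4) = (0.4 - (-4))/(0 - (-4)) × (0.4 - (-2))/(0 - (-2)) × (0.4 - 2)/(0 - 2) = 1.056000
L_3(0.4) = (0.4 - (-4))/(2 - (-4)) × (0.4 - (-2))/(2 - (-2)) × (0.4 - 0)/(2 - 0) = 0.088000

P(0.4) = 3×L_0(0.4) + (-9)×L_1(0.4) + 8×L_2(0.4) + (-10)×L_3(0.4)
P(0.4) = 9.248000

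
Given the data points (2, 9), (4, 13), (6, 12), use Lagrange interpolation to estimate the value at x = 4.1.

Lagrange interpolation formula:
P(x) = Σ yᵢ × Lᵢ(x)
where Lᵢ(x) = Π_{j≠i} (x - xⱼ)/(xᵢ - xⱼ)

L_0(4.1) = (4.1 - 4)/(2 - 4) × (4.1 - 6)/(2 - 6) = -0.023750
L_1(4.1) = (4.1 - 2)/(4 - 2) × (4.1 - 6)/(4 - 6) = 0.997500
L_2(4.1) = (4.1 - 2)/(6 - 2) × (4.1 - 4)/(6 - 4) = 0.026250

P(4.1) = 9×L_0(4.1) + 13×L_1(4.1) + 12×L_2(4.1)
P(4.1) = 13.068750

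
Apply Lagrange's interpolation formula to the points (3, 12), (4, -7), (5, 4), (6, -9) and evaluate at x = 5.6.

Lagrange interpolation formula:
P(x) = Σ yᵢ × Lᵢ(x)
where Lᵢ(x) = Π_{j≠i} (x - xⱼ)/(xᵢ - xⱼ)

L_0(5.6) = (5.6 - 4)/(3 - 4) × (5.6 - 5)/(3 - 5) × (5.6 - 6)/(3 - 6) = 0.064000
L_1(5.6) = (5.6 - 3)/(4 - 3) × (5.6 - 5)/(4 - 5) × (5.6 - 6)/(4 - 6) = -0.312000
L_2(5.6) = (5.6 - 3)/(5 - 3) × (5.6 - 4)/(5 - 4) × (5.6 - 6)/(5 - 6) = 0.832000
L_3(5.6) = (5.6 - 3)/(6 - 3) × (5.6 - 4)/(6 - 4) × (5.6 - 5)/(6 - 5) = 0.416000

P(5.6) = 12×L_0(5.6) + (-7)×L_1(5.6) + 4×L_2(5.6) + (-9)×L_3(5.6)
P(5.6) = 2.536000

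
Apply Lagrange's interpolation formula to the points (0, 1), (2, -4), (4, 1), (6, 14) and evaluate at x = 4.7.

Lagrange interpolation formula:
P(x) = Σ yᵢ × Lᵢ(x)
where Lᵢ(x) = Π_{j≠i} (x - xⱼ)/(xᵢ - xⱼ)

L_0(4.7) = (4.7 - 2)/(0 - 2) × (4.7 - 4)/(0 - 4) × (4.7 - 6)/(0 - 6) = 0.051188
L_1(4.7) = (4.7 - 0)/(2 - 0) × (4.7 - 4)/(2 - 4) × (4.7 - 6)/(2 - 6) = -0.267313
L_2(4.7) = (4.7 - 0)/(4 - 0) × (4.7 - 2)/(4 - 2) × (4.7 - 6)/(4 - 6) = 1.031062
L_3(4.7) = (4.7 - 0)/(6 - 0) × (4.7 - 2)/(6 - 2) × (4.7 - 4)/(6 - 4) = 0.185063

P(4.7) = 1×L_0(4.7) + (-4)×L_1(4.7) + 1×L_2(4.7) + 14×L_3(4.7)
P(4.7) = 4.742375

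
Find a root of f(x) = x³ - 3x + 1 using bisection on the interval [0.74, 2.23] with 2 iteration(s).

f(x) = x³ - 3x + 1
Initial interval: [0.74, 2.23]

Iteration 1:
  c_1 = (0.740000 + 2.230000)/2 = 1.485000
  f(c_1) = f(1.485000) = -0.180241
  f(a) × f(c) ≥ 0, new interval: [1.485000, 2.230000]
Iteration 2:
  c_2 = (1.485000 + 2.230000)/2 = 1.857500
  f(c_2) = f(1.857500) = 1.836444
  f(a) × f(c) < 0, new interval: [1.485000, 1.857500]

After 2 iteration(s), the approximation is c_2 = 1.857500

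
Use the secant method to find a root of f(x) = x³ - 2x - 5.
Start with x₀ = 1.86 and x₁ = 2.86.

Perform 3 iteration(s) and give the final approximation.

f(x) = x³ - 2x - 5
x₀ = 1.86, x₁ = 2.86

Secant formula: x_{n+1} = x_n - f(x_n)(x_n - x_{n-1})/(f(x_n) - f(x_{n-1}))

Iteration 1:
  f(1.860000) = -2.285144
  f(2.860000) = 12.673656
  x_2 = 2.860000 - 12.673656×(2.860000 - 1.860000)/(12.673656 - (-2.285144))
       = 2.012763
Iteration 2:
  f(2.860000) = 12.673656
  f(2.012763) = -0.871395
  x_3 = 2.012763 - (-0.871395)×(2.012763 - 2.860000)/(-0.871395 - 12.673656)
       = 2.067268
Iteration 3:
  f(2.012763) = -0.871395
  f(2.067268) = -0.299866
  x_4 = 2.067268 - (-0.299866)×(2.067268 - 2.012763)/(-0.299866 - (-0.871395))
       = 2.095866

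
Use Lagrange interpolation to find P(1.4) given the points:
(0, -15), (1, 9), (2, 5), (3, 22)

Lagrange interpolation formula:
P(x) = Σ yᵢ × Lᵢ(x)
where Lᵢ(x) = Π_{j≠i} (x - xⱼ)/(xᵢ - xⱼ)

L_0(1.4) = (1.4 - 1)/(0 - 1) × (1.4 - 2)/(0 - 2) × (1.4 - 3)/(0 - 3) = -0.064000
L_1(1.4) = (1.4 - 0)/(1 - 0) × (1.4 - 2)/(1 - 2) × (1.4 - 3)/(1 - 3) = 0.672000
L_2(1.4) = (1.4 - 0)/(2 - 0) × (1.4 - 1)/(2 - 1) × (1.4 - 3)/(2 - 3) = 0.448000
L_3(1.4) = (1.4 - 0)/(3 - 0) × (1.4 - 1)/(3 - 1) × (1.4 - 2)/(3 - 2) = -0.056000

P(1.4) = (-15)×L_0(1.4) + 9×L_1(1.4) + 5×L_2(1.4) + 22×L_3(1.4)
P(1.4) = 8.016000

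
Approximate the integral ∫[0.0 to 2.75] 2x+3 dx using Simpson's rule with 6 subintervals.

f(x) = 2x+3
a = 0.0, b = 2.75, n = 6
h = (b - a)/n = 0.458333

Simpson's rule: (h/3)[f(x₀) + 4f(x₁) + 2f(x₂) + ... + f(xₙ)]

x_0 = 0.0000, f(x_0) = 3.000000, coefficient = 1
x_1 = 0.4583, f(x_1) = 3.916667, coefficient = 4
x_2 = 0.9167, f(x_2) = 4.833333, coefficient = 2
x_3 = 1.3750, f(x_3) = 5.750000, coefficient = 4
x_4 = 1.8333, f(x_4) = 6.666667, coefficient = 2
x_5 = 2.2917, f(x_5) = 7.583333, coefficient = 4
x_6 = 2.7500, f(x_6) = 8.500000, coefficient = 1

I ≈ (0.458333/3) × 103.500000 = 15.812500
Exact value: 15.812500
Error: 0.000000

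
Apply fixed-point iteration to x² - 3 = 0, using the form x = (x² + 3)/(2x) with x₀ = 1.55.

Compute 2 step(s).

Equation: x² - 3 = 0
Fixed-point form: x = (x² + 3)/(2x)
x₀ = 1.55

x_1 = g(1.550000) = 1.742742
x_2 = g(1.742742) = 1.732084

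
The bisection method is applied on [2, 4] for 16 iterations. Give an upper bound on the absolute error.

Bisection error bound: |error| ≤ (b-a)/2^n
|error| ≤ (4 - 2)/2^16 = 2/2^16
|error| ≤ 0.0000305176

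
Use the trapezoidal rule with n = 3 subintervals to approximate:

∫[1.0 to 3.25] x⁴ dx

f(x) = x⁴
a = 1.0, b = 3.25, n = 3
h = (b - a)/n = 0.750000

Trapezoidal rule: (h/2)[f(x₀) + 2f(x₁) + 2f(x₂) + ... + f(xₙ)]

x_0 = 1.0000, f(x_0) = 1.000000, coefficient = 1
x_1 = 1.7500, f(x_1) = 9.378906, coefficient = 2
x_2 = 2.5000, f(x_2) = 39.062500, coefficient = 2
x_3 = 3.2500, f(x_3) = 111.566406, coefficient = 1

I ≈ (0.750000/2) × 209.449219 = 78.543457
Exact value: 72.318164
Error: 6.225293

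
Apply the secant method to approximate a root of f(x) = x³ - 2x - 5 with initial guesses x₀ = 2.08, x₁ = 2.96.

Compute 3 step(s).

f(x) = x³ - 2x - 5
x₀ = 2.08, x₁ = 2.96

Secant formula: x_{n+1} = x_n - f(x_n)(x_n - x_{n-1})/(f(x_n) - f(x_{n-1}))

Iteration 1:
  f(2.080000) = -0.161088
  f(2.960000) = 15.014336
  x_2 = 2.960000 - 15.014336×(2.960000 - 2.080000)/(15.014336 - (-0.161088))
       = 2.089341
Iteration 2:
  f(2.960000) = 15.014336
  f(2.089341) = -0.057983
  x_3 = 2.089341 - (-0.057983)×(2.089341 - 2.960000)/(-0.057983 - 15.014336)
       = 2.092691
Iteration 3:
  f(2.089341) = -0.057983
  f(2.092691) = -0.020748
  x_4 = 2.092691 - (-0.020748)×(2.092691 - 2.089341)/(-0.020748 - (-0.057983))
       = 2.094557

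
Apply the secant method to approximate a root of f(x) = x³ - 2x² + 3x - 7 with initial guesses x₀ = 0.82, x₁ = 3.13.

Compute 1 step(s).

f(x) = x³ - 2x² + 3x - 7
x₀ = 0.82, x₁ = 3.13

Secant formula: x_{n+1} = x_n - f(x_n)(x_n - x_{n-1})/(f(x_n) - f(x_{n-1}))

Iteration 1:
  f(0.820000) = -5.333432
  f(3.130000) = 13.460497
  x_2 = 3.130000 - 13.460497×(3.130000 - 0.820000)/(13.460497 - (-5.333432))
       = 1.475543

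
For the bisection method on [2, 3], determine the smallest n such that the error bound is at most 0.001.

We need (b-a)/2^n ≤ 0.001
(3 - 2)/2^n ≤ 0.001
1/2^n ≤ 0.001
2^n ≥ 1000
n ≥ log₂(1000) = 9.97
n ≥ 10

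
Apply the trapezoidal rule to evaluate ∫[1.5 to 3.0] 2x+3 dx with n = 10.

f(x) = 2x+3
a = 1.5, b = 3.0, n = 10
h = (b - a)/n = 0.150000

Trapezoidal rule: (h/2)[f(x₀) + 2f(x₁) + 2f(x₂) + ... + f(xₙ)]

x_0 = 1.5000, f(x_0) = 6.000000, coefficient = 1
x_1 = 1.6500, f(x_1) = 6.300000, coefficient = 2
x_2 = 1.8000, f(x_2) = 6.600000, coefficient = 2
x_3 = 1.9500, f(x_3) = 6.900000, coefficient = 2
x_4 = 2.1000, f(x_4) = 7.200000, coefficient = 2
x_5 = 2.2500, f(x_5) = 7.500000, coefficient = 2
x_6 = 2.4000, f(x_6) = 7.800000, coefficient = 2
x_7 = 2.5500, f(x_7) = 8.100000, coefficient = 2
x_8 = 2.7000, f(x_8) = 8.400000, coefficient = 2
x_9 = 2.8500, f(x_9) = 8.700000, coefficient = 2
x_10 = 3.0000, f(x_10) = 9.000000, coefficient = 1

I ≈ (0.150000/2) × 150.000000 = 11.250000
Exact value: 11.250000
Error: 0.000000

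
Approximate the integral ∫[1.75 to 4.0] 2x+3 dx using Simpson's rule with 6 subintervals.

f(x) = 2x+3
a = 1.75, b = 4.0, n = 6
h = (b - a)/n = 0.375000

Simpson's rule: (h/3)[f(x₀) + 4f(x₁) + 2f(x₂) + ... + f(xₙ)]

x_0 = 1.7500, f(x_0) = 6.500000, coefficient = 1
x_1 = 2.1250, f(x_1) = 7.250000, coefficient = 4
x_2 = 2.5000, f(x_2) = 8.000000, coefficient = 2
x_3 = 2.8750, f(x_3) = 8.750000, coefficient = 4
x_4 = 3.2500, f(x_4) = 9.500000, coefficient = 2
x_5 = 3.6250, f(x_5) = 10.250000, coefficient = 4
x_6 = 4.0000, f(x_6) = 11.000000, coefficient = 1

I ≈ (0.375000/3) × 157.500000 = 19.687500
Exact value: 19.687500
Error: 0.000000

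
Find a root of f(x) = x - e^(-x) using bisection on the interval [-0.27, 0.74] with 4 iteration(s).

f(x) = x - e^(-x)
Initial interval: [-0.27, 0.74]

Iteration 1:
  c_1 = (-0.270000 + 0.740000)/2 = 0.235000
  f(c_1) = f(0.235000) = -0.555571
  f(a) × f(c) ≥ 0, new interval: [0.235000, 0.740000]
Iteration 2:
  c_2 = (0.235000 + 0.740000)/2 = 0.487500
  f(c_2) = f(0.487500) = -0.126660
  f(a) × f(c) ≥ 0, new interval: [0.487500, 0.740000]
Iteration 3:
  c_3 = (0.487500 + 0.740000)/2 = 0.613750
  f(c_3) = f(0.613750) = 0.072433
  f(a) × f(c) < 0, new interval: [0.487500, 0.613750]
Iteration 4:
  c_4 = (0.487500 + 0.613750)/2 = 0.550625
  f(c_4) = f(0.550625) = -0.025964
  f(a) × f(c) ≥ 0, new interval: [0.550625, 0.613750]

After 4 iteration(s), the approximation is c_4 = 0.550625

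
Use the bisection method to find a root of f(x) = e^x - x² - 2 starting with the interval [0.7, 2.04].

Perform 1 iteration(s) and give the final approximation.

f(x) = e^x - x² - 2
Initial interval: [0.7, 2.04]

Iteration 1:
  c_1 = (0.700000 + 2.040000)/2 = 1.370000
  f(c_1) = f(1.370000) = 0.058451
  f(a) × f(c) < 0, new interval: [0.700000, 1.370000]

After 1 iteration(s), the approximation is c_1 = 1.370000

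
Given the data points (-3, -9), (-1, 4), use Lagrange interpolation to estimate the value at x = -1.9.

Lagrange interpolation formula:
P(x) = Σ yᵢ × Lᵢ(x)
where Lᵢ(x) = Π_{j≠i} (x - xⱼ)/(xᵢ - xⱼ)

L_0(-1.9) = (-1.9 - (-1))/(-3 - (-1)) = 0.450000
L_1(-1.9) = (-1.9 - (-3))/(-1 - (-3)) = 0.550000

P(-1.9) = (-9)×L_0(-1.9) + 4×L_1(-1.9)
P(-1.9) = -1.850000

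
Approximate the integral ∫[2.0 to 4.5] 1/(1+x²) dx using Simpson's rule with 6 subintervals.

f(x) = 1/(1+x²)
a = 2.0, b = 4.5, n = 6
h = (b - a)/n = 0.416667

Simpson's rule: (h/3)[f(x₀) + 4f(x₁) + 2f(x₂) + ... + f(xₙ)]

x_0 = 2.0000, f(x_0) = 0.200000, coefficient = 1
x_1 = 2.4167, f(x_1) = 0.146193, coefficient = 4
x_2 = 2.8333, f(x_2) = 0.110769, coefficient = 2
x_3 = 3.2500, f(x_3) = 0.086486, coefficient = 4
x_4 = 3.6667, f(x_4) = 0.069231, coefficient = 2
x_5 = 4.0833, f(x_5) = 0.056582, coefficient = 4
x_6 = 4.5000, f(x_6) = 0.047059, coefficient = 1

I ≈ (0.416667/3) × 1.764102 = 0.245014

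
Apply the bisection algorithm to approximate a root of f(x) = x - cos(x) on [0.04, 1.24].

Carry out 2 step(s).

f(x) = x - cos(x)
Initial interval: [0.04, 1.24]

Iteration 1:
  c_1 = (0.040000 + 1.240000)/2 = 0.640000
  f(c_1) = f(0.640000) = -0.162096
  f(a) × f(c) ≥ 0, new interval: [0.640000, 1.240000]
Iteration 2:
  c_2 = (0.640000 + 1.240000)/2 = 0.940000
  f(c_2) = f(0.940000) = 0.350212
  f(a) × f(c) < 0, new interval: [0.640000, 0.940000]

After 2 iteration(s), the approximation is c_2 = 0.940000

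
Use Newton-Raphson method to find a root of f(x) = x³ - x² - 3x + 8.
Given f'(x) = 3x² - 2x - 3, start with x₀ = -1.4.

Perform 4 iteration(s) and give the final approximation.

f(x) = x³ - x² - 3x + 8
f'(x) = 3x² - 2x - 3
x₀ = -1.4

Newton-Raphson formula: x_{n+1} = x_n - f(x_n)/f'(x_n)

Iteration 1:
  f(-1.400000) = 7.496000
  f'(-1.400000) = 5.680000
  x_1 = -1.400000 - 7.496000/5.680000 = -2.719718
Iteration 2:
  f(-2.719718) = -11.355109
  f'(-2.719718) = 24.630040
  x_2 = -2.719718 - (-11.355109)/24.630040 = -2.258691
Iteration 3:
  f(-2.258691) = -1.848750
  f'(-2.258691) = 16.822444
  x_3 = -2.258691 - (-1.848750)/16.822444 = -2.148794
Iteration 4:
  f(-2.148794) = -0.092588
  f'(-2.148794) = 15.149530
  x_4 = -2.148794 - (-0.092588)/15.149530 = -2.142682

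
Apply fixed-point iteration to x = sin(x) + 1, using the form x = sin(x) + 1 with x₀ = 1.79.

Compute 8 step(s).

Equation: x = sin(x) + 1
Fixed-point form: x = sin(x) + 1
x₀ = 1.79

x_1 = g(1.790000) = 1.976071
x_2 = g(1.976071) = 1.918994
x_3 = g(1.918994) = 1.939989
x_4 = g(1.939989) = 1.932619
x_5 = g(1.932619) = 1.935253
x_6 = g(1.935253) = 1.934317
x_7 = g(1.934317) = 1.934651
x_8 = g(1.934651) = 1.934532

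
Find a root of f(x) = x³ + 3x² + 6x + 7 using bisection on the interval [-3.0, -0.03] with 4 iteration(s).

f(x) = x³ + 3x² + 6x + 7
Initial interval: [-3.0, -0.03]

Iteration 1:
  c_1 = (-3.000000 + (-0.030000))/2 = -1.515000
  f(c_1) = f(-1.515000) = 1.318409
  f(a) × f(c) < 0, new interval: [-3.000000, -1.515000]
Iteration 2:
  c_2 = (-3.000000 + (-1.515000))/2 = -2.257500
  f(c_2) = f(-2.257500) = -2.760993
  f(a) × f(c) ≥ 0, new interval: [-2.257500, -1.515000]
Iteration 3:
  c_3 = (-2.257500 + (-1.515000))/2 = -1.886250
  f(c_3) = f(-1.886250) = -0.354845
  f(a) × f(c) ≥ 0, new interval: [-1.886250, -1.515000]
Iteration 4:
  c_4 = (-1.886250 + (-1.515000))/2 = -1.700625
  f(c_4) = f(-1.700625) = 0.554205
  f(a) × f(c) < 0, new interval: [-1.886250, -1.700625]

After 4 iteration(s), the approximation is c_4 = -1.700625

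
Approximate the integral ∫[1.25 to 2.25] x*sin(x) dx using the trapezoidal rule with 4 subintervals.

f(x) = x*sin(x)
a = 1.25, b = 2.25, n = 4
h = (b - a)/n = 0.250000

Trapezoidal rule: (h/2)[f(x₀) + 2f(x₁) + 2f(x₂) + ... + f(xₙ)]

x_0 = 1.2500, f(x_0) = 1.186231, coefficient = 1
x_1 = 1.5000, f(x_1) = 1.496242, coefficient = 2
x_2 = 1.7500, f(x_2) = 1.721975, coefficient = 2
x_3 = 2.0000, f(x_3) = 1.818595, coefficient = 2
x_4 = 2.2500, f(x_4) = 1.750665, coefficient = 1

I ≈ (0.250000/2) × 13.010521 = 1.626315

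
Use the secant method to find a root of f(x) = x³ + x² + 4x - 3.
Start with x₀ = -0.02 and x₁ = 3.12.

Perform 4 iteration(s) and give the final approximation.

f(x) = x³ + x² + 4x - 3
x₀ = -0.02, x₁ = 3.12

Secant formula: x_{n+1} = x_n - f(x_n)(x_n - x_{n-1})/(f(x_n) - f(x_{n-1}))

Iteration 1:
  f(-0.020000) = -3.079608
  f(3.120000) = 49.585728
  x_2 = 3.120000 - 49.585728×(3.120000 - (-0.020000))/(49.585728 - (-3.079608))
       = 0.163612
Iteration 2:
  f(3.120000) = 49.585728
  f(0.163612) = -2.314405
  x_3 = 0.163612 - (-2.314405)×(0.163612 - 3.120000)/(-2.314405 - 49.585728)
       = 0.295447
Iteration 3:
  f(0.163612) = -2.314405
  f(0.295447) = -1.705133
  x_4 = 0.295447 - (-1.705133)×(0.295447 - 0.163612)/(-1.705133 - (-2.314405))
       = 0.664407
Iteration 4:
  f(0.295447) = -1.705133
  f(0.664407) = 0.392361
  x_5 = 0.664407 - 0.392361×(0.664407 - 0.295447)/(0.392361 - (-1.705133))
       = 0.595389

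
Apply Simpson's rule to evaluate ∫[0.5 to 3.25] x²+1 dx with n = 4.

f(x) = x²+1
a = 0.5, b = 3.25, n = 4
h = (b - a)/n = 0.687500

Simpson's rule: (h/3)[f(x₀) + 4f(x₁) + 2f(x₂) + ... + f(xₙ)]

x_0 = 0.5000, f(x_0) = 1.250000, coefficient = 1
x_1 = 1.1875, f(x_1) = 2.410156, coefficient = 4
x_2 = 1.8750, f(x_2) = 4.515625, coefficient = 2
x_3 = 2.5625, f(x_3) = 7.566406, coefficient = 4
x_4 = 3.2500, f(x_4) = 11.562500, coefficient = 1

I ≈ (0.687500/3) × 61.750000 = 14.151042
Exact value: 14.151042
Error: 0.000000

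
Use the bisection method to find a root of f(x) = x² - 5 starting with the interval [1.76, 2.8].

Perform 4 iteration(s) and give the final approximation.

f(x) = x² - 5
Initial interval: [1.76, 2.8]

Iteration 1:
  c_1 = (1.760000 + 2.800000)/2 = 2.280000
  f(c_1) = f(2.280000) = 0.198400
  f(a) × f(c) < 0, new interval: [1.760000, 2.280000]
Iteration 2:
  c_2 = (1.760000 + 2.280000)/2 = 2.020000
  f(c_2) = f(2.020000) = -0.919600
  f(a) × f(c) ≥ 0, new interval: [2.020000, 2.280000]
Iteration 3:
  c_3 = (2.020000 + 2.280000)/2 = 2.150000
  f(c_3) = f(2.150000) = -0.377500
  f(a) × f(c) ≥ 0, new interval: [2.150000, 2.280000]
Iteration 4:
  c_4 = (2.150000 + 2.280000)/2 = 2.215000
  f(c_4) = f(2.215000) = -0.093775
  f(a) × f(c) ≥ 0, new interval: [2.215000, 2.280000]

After 4 iteration(s), the approximation is c_4 = 2.215000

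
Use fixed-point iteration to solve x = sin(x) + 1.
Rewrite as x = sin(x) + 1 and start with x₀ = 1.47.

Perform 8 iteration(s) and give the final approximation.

Equation: x = sin(x) + 1
Fixed-point form: x = sin(x) + 1
x₀ = 1.47

x_1 = g(1.470000) = 1.994924
x_2 = g(1.994924) = 1.911398
x_3 = g(1.911398) = 1.942554
x_4 = g(1.942554) = 1.931690
x_5 = g(1.931690) = 1.935582
x_6 = g(1.935582) = 1.934200
x_7 = g(1.934200) = 1.934692
x_8 = g(1.934692) = 1.934517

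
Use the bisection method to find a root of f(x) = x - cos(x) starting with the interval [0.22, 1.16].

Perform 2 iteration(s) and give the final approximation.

f(x) = x - cos(x)
Initial interval: [0.22, 1.16]

Iteration 1:
  c_1 = (0.220000 + 1.160000)/2 = 0.690000
  f(c_1) = f(0.690000) = -0.081246
  f(a) × f(c) ≥ 0, new interval: [0.690000, 1.160000]
Iteration 2:
  c_2 = (0.690000 + 1.160000)/2 = 0.925000
  f(c_2) = f(0.925000) = 0.323165
  f(a) × f(c) < 0, new interval: [0.690000, 0.925000]

After 2 iteration(s), the approximation is c_2 = 0.925000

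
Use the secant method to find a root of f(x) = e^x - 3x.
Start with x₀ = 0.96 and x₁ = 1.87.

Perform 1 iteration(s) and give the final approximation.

f(x) = e^x - 3x
x₀ = 0.96, x₁ = 1.87

Secant formula: x_{n+1} = x_n - f(x_n)(x_n - x_{n-1})/(f(x_n) - f(x_{n-1}))

Iteration 1:
  f(0.960000) = -0.268304
  f(1.870000) = 0.878296
  x_2 = 1.870000 - 0.878296×(1.870000 - 0.960000)/(0.878296 - (-0.268304))
       = 1.172939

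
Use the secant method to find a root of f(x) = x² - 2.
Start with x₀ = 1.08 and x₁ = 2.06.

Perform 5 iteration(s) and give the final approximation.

f(x) = x² - 2
x₀ = 1.08, x₁ = 2.06

Secant formula: x_{n+1} = x_n - f(x_n)(x_n - x_{n-1})/(f(x_n) - f(x_{n-1}))

Iteration 1:
  f(1.080000) = -0.833600
  f(2.060000) = 2.243600
  x_2 = 2.060000 - 2.243600×(2.060000 - 1.080000)/(2.243600 - (-0.833600))
       = 1.345478
Iteration 2:
  f(2.060000) = 2.243600
  f(1.345478) = -0.189690
  x_3 = 1.345478 - (-0.189690)×(1.345478 - 2.060000)/(-0.189690 - 2.243600)
       = 1.401179
Iteration 3:
  f(1.345478) = -0.189690
  f(1.401179) = -0.036697
  x_4 = 1.401179 - (-0.036697)×(1.401179 - 1.345478)/(-0.036697 - (-0.189690))
       = 1.414540
Iteration 4:
  f(1.401179) = -0.036697
  f(1.414540) = 0.000923
  x_5 = 1.414540 - 0.000923×(1.414540 - 1.401179)/(0.000923 - (-0.036697))
       = 1.414212
Iteration 5:
  f(1.414540) = 0.000923
  f(1.414212) = -0.000004
  x_6 = 1.414212 - (-0.000004)×(1.414212 - 1.414540)/(-0.000004 - 0.000923)
       = 1.414214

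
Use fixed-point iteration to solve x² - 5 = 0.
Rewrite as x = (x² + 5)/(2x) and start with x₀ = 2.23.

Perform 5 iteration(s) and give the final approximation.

Equation: x² - 5 = 0
Fixed-point form: x = (x² + 5)/(2x)
x₀ = 2.23

x_1 = g(2.230000) = 2.236076
x_2 = g(2.236076) = 2.236068
x_3 = g(2.236068) = 2.236068
x_4 = g(2.236068) = 2.236068
x_5 = g(2.236068) = 2.236068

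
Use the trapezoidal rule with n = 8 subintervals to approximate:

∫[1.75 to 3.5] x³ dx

f(x) = x³
a = 1.75, b = 3.5, n = 8
h = (b - a)/n = 0.218750

Trapezoidal rule: (h/2)[f(x₀) + 2f(x₁) + 2f(x₂) + ... + f(xₙ)]

x_0 = 1.7500, f(x_0) = 5.359375, coefficient = 1
x_1 = 1.9688, f(x_1) = 7.630829, coefficient = 2
x_2 = 2.1875, f(x_2) = 10.467529, coefficient = 2
x_3 = 2.4062, f(x_3) = 13.932281, coefficient = 2
x_4 = 2.6250, f(x_4) = 18.087891, coefficient = 2
x_5 = 2.8438, f(x_5) = 22.997162, coefficient = 2
x_6 = 3.0625, f(x_6) = 28.722900, coefficient = 2
x_7 = 3.2812, f(x_7) = 35.327911, coefficient = 2
x_8 = 3.5000, f(x_8) = 42.875000, coefficient = 1

I ≈ (0.218750/2) × 322.567383 = 35.280807
Exact value: 35.170898
Error: 0.109909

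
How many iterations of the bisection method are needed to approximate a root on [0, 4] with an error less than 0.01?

We need (b-a)/2^n ≤ 0.01
(4 - 0)/2^n ≤ 0.01
4/2^n ≤ 0.01
2^n ≥ 400
n ≥ log₂(400) = 8.64
n ≥ 9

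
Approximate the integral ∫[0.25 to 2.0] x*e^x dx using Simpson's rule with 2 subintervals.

f(x) = x*e^x
a = 0.25, b = 2.0, n = 2
h = (b - a)/n = 0.875000

Simpson's rule: (h/3)[f(x₀) + 4f(x₁) + 2f(x₂) + ... + f(xₙ)]

x_0 = 0.2500, f(x_0) = 0.321006, coefficient = 1
x_1 = 1.1250, f(x_1) = 3.465244, coefficient = 4
x_2 = 2.0000, f(x_2) = 14.778112, coefficient = 1

I ≈ (0.875000/3) × 28.960094 = 8.446694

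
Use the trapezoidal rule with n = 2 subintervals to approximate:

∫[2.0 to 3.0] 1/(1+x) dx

f(x) = 1/(1+x)
a = 2.0, b = 3.0, n = 2
h = (b - a)/n = 0.500000

Trapezoidal rule: (h/2)[f(x₀) + 2f(x₁) + 2f(x₂) + ... + f(xₙ)]

x_0 = 2.0000, f(x_0) = 0.333333, coefficient = 1
x_1 = 2.5000, f(x_1) = 0.285714, coefficient = 2
x_2 = 3.0000, f(x_2) = 0.250000, coefficient = 1

I ≈ (0.500000/2) × 1.154762 = 0.288690
Exact value: 0.287682
Error: 0.001008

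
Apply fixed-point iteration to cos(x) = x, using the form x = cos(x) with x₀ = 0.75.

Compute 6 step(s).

Equation: cos(x) = x
Fixed-point form: x = cos(x)
x₀ = 0.75

x_1 = g(0.750000) = 0.731689
x_2 = g(0.731689) = 0.744047
x_3 = g(0.744047) = 0.735734
x_4 = g(0.735734) = 0.741339
x_5 = g(0.741339) = 0.737565
x_6 = g(0.737565) = 0.740108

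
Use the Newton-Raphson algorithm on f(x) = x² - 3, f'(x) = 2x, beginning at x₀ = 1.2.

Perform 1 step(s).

f(x) = x² - 3
f'(x) = 2x
x₀ = 1.2

Newton-Raphson formula: x_{n+1} = x_n - f(x_n)/f'(x_n)

Iteration 1:
  f(1.200000) = -1.560000
  f'(1.200000) = 2.400000
  x_1 = 1.200000 - (-1.560000)/2.400000 = 1.850000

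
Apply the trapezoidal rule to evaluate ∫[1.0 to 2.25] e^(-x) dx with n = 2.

f(x) = e^(-x)
a = 1.0, b = 2.25, n = 2
h = (b - a)/n = 0.625000

Trapezoidal rule: (h/2)[f(x₀) + 2f(x₁) + 2f(x₂) + ... + f(xₙ)]

x_0 = 1.0000, f(x_0) = 0.367879, coefficient = 1
x_1 = 1.6250, f(x_1) = 0.196912, coefficient = 2
x_2 = 2.2500, f(x_2) = 0.105399, coefficient = 1

I ≈ (0.625000/2) × 0.867102 = 0.270969
Exact value: 0.262480
Error: 0.008489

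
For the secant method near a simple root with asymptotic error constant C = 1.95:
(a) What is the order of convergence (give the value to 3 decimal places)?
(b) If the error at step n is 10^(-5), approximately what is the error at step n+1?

(a) Secant method has superlinear convergence with order φ = (1+√5)/2 ≈ 1.618.
    This means |e_{n+1}| ≈ C|e_n|^1.618.

(b) With |e_n| = 10^(-5) and C = 1.95:
    |e_{n+1}| ≈ 1.95 × (10^(-5))^1.618 = 1.95 × 10^(-8.09)

(a) ≈ 1.618 (golden ratio); (b) |e_{n+1}| ≈ 1.584e-08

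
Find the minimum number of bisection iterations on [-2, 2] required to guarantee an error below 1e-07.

We need (b-a)/2^n ≤ 1e-07
(2 - (-2))/2^n ≤ 1e-07
4/2^n ≤ 1e-07
2^n ≥ 40000000
n ≥ log₂(40000000) = 25.25
n ≥ 26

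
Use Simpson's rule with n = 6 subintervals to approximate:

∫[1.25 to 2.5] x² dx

f(x) = x²
a = 1.25, b = 2.5, n = 6
h = (b - a)/n = 0.208333

Simpson's rule: (h/3)[f(x₀) + 4f(x₁) + 2f(x₂) + ... + f(xₙ)]

x_0 = 1.2500, f(x_0) = 1.562500, coefficient = 1
x_1 = 1.4583, f(x_1) = 2.126736, coefficient = 4
x_2 = 1.6667, f(x_2) = 2.777778, coefficient = 2
x_3 = 1.8750, f(x_3) = 3.515625, coefficient = 4
x_4 = 2.0833, f(x_4) = 4.340278, coefficient = 2
x_5 = 2.2917, f(x_5) = 5.251736, coefficient = 4
x_6 = 2.5000, f(x_6) = 6.250000, coefficient = 1

I ≈ (0.208333/3) × 65.625000 = 4.557292
Exact value: 4.557292
Error: 0.000000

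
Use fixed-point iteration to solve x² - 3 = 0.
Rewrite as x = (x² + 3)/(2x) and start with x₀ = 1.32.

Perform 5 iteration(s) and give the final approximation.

Equation: x² - 3 = 0
Fixed-point form: x = (x² + 3)/(2x)
x₀ = 1.32

x_1 = g(1.320000) = 1.796364
x_2 = g(1.796364) = 1.733202
x_3 = g(1.733202) = 1.732051
x_4 = g(1.732051) = 1.732051
x_5 = g(1.732051) = 1.732051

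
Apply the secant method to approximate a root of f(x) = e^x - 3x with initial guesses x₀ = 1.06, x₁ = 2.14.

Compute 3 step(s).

f(x) = e^x - 3x
x₀ = 1.06, x₁ = 2.14

Secant formula: x_{n+1} = x_n - f(x_n)(x_n - x_{n-1})/(f(x_n) - f(x_{n-1}))

Iteration 1:
  f(1.060000) = -0.293629
  f(2.140000) = 2.079438
  x_2 = 2.140000 - 2.079438×(2.140000 - 1.060000)/(2.079438 - (-0.293629))
       = 1.193633
Iteration 2:
  f(2.140000) = 2.079438
  f(1.193633) = -0.281854
  x_3 = 1.193633 - (-0.281854)×(1.193633 - 2.140000)/(-0.281854 - 2.079438)
       = 1.306595
Iteration 3:
  f(1.193633) = -0.281854
  f(1.306595) = -0.226209
  x_4 = 1.306595 - (-0.226209)×(1.306595 - 1.193633)/(-0.226209 - (-0.281854))
       = 1.765813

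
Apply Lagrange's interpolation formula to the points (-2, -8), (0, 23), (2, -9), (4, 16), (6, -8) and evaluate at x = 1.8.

Lagrange interpolation formula:
P(x) = Σ yᵢ × Lᵢ(x)
where Lᵢ(x) = Π_{j≠i} (x - xⱼ)/(xᵢ - xⱼ)

L_0(1.8) = (1.8 - 0)/(-2 - 0) × (1.8 - 2)/(-2 - 2) × (1.8 - 4)/(-2 - 4) × (1.8 - 6)/(-2 - 6) = -0.008662
L_1(1.8) = (1.8 - (-2))/(0 - (-2)) × (1.8 - 2)/(0 - 2) × (1.8 - 4)/(0 - 4) × (1.8 - 6)/(0 - 6) = 0.073150
L_2(1.8) = (1.8 - (-2))/(2 - (-2)) × (1.8 - 0)/(2 - 0) × (1.8 - 4)/(2 - 4) × (1.8 - 6)/(2 - 6) = 0.987525
L_3(1.8) = (1.8 - (-2))/(4 - (-2)) × (1.8 - 0)/(4 - 0) × (1.8 - 2)/(4 - 2) × (1.8 - 6)/(4 - 6) = -0.059850
L_4(1.8) = (1.8 - (-2))/(6 - (-2)) × (1.8 - 0)/(6 - 0) × (1.8 - 2)/(6 - 2) × (1.8 - 4)/(6 - 4) = 0.007837

P(1.8) = (-8)×L_0(1.8) + 23×L_1(1.8) + (-9)×L_2(1.8) + 16×L_3(1.8) + (-8)×L_4(1.8)
P(1.8) = -8.156275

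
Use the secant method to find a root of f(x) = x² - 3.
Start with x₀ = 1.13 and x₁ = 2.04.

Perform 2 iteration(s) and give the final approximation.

f(x) = x² - 3
x₀ = 1.13, x₁ = 2.04

Secant formula: x_{n+1} = x_n - f(x_n)(x_n - x_{n-1})/(f(x_n) - f(x_{n-1}))

Iteration 1:
  f(1.130000) = -1.723100
  f(2.040000) = 1.161600
  x_2 = 2.040000 - 1.161600×(2.040000 - 1.130000)/(1.161600 - (-1.723100))
       = 1.673565
Iteration 2:
  f(2.040000) = 1.161600
  f(1.673565) = -0.199181
  x_3 = 1.673565 - (-0.199181)×(1.673565 - 2.040000)/(-0.199181 - 1.161600)
       = 1.727201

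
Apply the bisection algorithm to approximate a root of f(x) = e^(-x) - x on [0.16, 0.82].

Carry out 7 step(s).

f(x) = e^(-x) - x
Initial interval: [0.16, 0.82]

Iteration 1:
  c_1 = (0.160000 + 0.820000)/2 = 0.490000
  f(c_1) = f(0.490000) = 0.122626
  f(a) × f(c) ≥ 0, new interval: [0.490000, 0.820000]
Iteration 2:
  c_2 = (0.490000 + 0.820000)/2 = 0.655000
  f(c_2) = f(0.655000) = -0.135558
  f(a) × f(c) < 0, new interval: [0.490000, 0.655000]
Iteration 3:
  c_3 = (0.490000 + 0.655000)/2 = 0.572500
  f(c_3) = f(0.572500) = -0.008387
  f(a) × f(c) < 0, new interval: [0.490000, 0.572500]
Iteration 4:
  c_4 = (0.490000 + 0.572500)/2 = 0.531250
  f(c_4) = f(0.531250) = 0.056620
  f(a) × f(c) ≥ 0, new interval: [0.531250, 0.572500]
Iteration 5:
  c_5 = (0.531250 + 0.572500)/2 = 0.551875
  f(c_5) = f(0.551875) = 0.023994
  f(a) × f(c) ≥ 0, new interval: [0.551875, 0.572500]
Iteration 6:
  c_6 = (0.551875 + 0.572500)/2 = 0.562188
  f(c_6) = f(0.562188) = 0.007773
  f(a) × f(c) ≥ 0, new interval: [0.562188, 0.572500]
Iteration 7:
  c_7 = (0.562188 + 0.572500)/2 = 0.567344
  f(c_7) = f(0.567344) = -0.000314
  f(a) × f(c) < 0, new interval: [0.562188, 0.567344]

After 7 iteration(s), the approximation is c_7 = 0.567344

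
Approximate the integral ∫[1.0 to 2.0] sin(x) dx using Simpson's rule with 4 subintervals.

f(x) = sin(x)
a = 1.0, b = 2.0, n = 4
h = (b - a)/n = 0.250000

Simpson's rule: (h/3)[f(x₀) + 4f(x₁) + 2f(x₂) + ... + f(xₙ)]

x_0 = 1.0000, f(x_0) = 0.841471, coefficient = 1
x_1 = 1.2500, f(x_1) = 0.948985, coefficient = 4
x_2 = 1.5000, f(x_2) = 0.997495, coefficient = 2
x_3 = 1.7500, f(x_3) = 0.983986, coefficient = 4
x_4 = 2.0000, f(x_4) = 0.909297, coefficient = 1

I ≈ (0.250000/3) × 11.477641 = 0.956470
Exact value: 0.956449
Error: 0.000021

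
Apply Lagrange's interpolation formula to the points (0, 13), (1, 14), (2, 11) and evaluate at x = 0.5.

Lagrange interpolation formula:
P(x) = Σ yᵢ × Lᵢ(x)
where Lᵢ(x) = Π_{j≠i} (x - xⱼ)/(xᵢ - xⱼ)

L_0(0.5) = (0.5 - 1)/(0 - 1) × (0.5 - 2)/(0 - 2) = 0.375000
L_1(0.5) = (0.5 - 0)/(1 - 0) × (0.5 - 2)/(1 - 2) = 0.750000
L_2(0.5) = (0.5 - 0)/(2 - 0) × (0.5 - 1)/(2 - 1) = -0.125000

P(0.5) = 13×L_0(0.5) + 14×L_1(0.5) + 11×L_2(0.5)
P(0.5) = 14.000000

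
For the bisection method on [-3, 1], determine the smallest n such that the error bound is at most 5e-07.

We need (b-a)/2^n ≤ 5e-07
(1 - (-3))/2^n ≤ 5e-07
4/2^n ≤ 5e-07
2^n ≥ 8000000
n ≥ log₂(8000000) = 22.93
n ≥ 23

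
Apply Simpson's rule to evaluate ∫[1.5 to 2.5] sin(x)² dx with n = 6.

f(x) = sin(x)²
a = 1.5, b = 2.5, n = 6
h = (b - a)/n = 0.166667

Simpson's rule: (h/3)[f(x₀) + 4f(x₁) + 2f(x₂) + ... + f(xₙ)]

x_0 = 1.5000, f(x_0) = 0.994996, coefficient = 1
x_1 = 1.6667, f(x_1) = 0.990837, coefficient = 4
x_2 = 1.8333, f(x_2) = 0.932643, coefficient = 2
x_3 = 2.0000, f(x_3) = 0.826822, coefficient = 4
x_4 = 2.1667, f(x_4) = 0.685022, coefficient = 2
x_5 = 2.3333, f(x_5) = 0.522853, coefficient = 4
x_6 = 2.5000, f(x_6) = 0.358169, coefficient = 1

I ≈ (0.166667/3) × 13.950543 = 0.775030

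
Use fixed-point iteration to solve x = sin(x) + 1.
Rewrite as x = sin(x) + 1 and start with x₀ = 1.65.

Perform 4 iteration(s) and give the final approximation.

Equation: x = sin(x) + 1
Fixed-point form: x = sin(x) + 1
x₀ = 1.65

x_1 = g(1.650000) = 1.996865
x_2 = g(1.996865) = 1.910598
x_3 = g(1.910598) = 1.942821
x_4 = g(1.942821) = 1.931593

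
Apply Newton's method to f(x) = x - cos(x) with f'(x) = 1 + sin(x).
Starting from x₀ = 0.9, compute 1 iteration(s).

f(x) = x - cos(x)
f'(x) = 1 + sin(x)
x₀ = 0.9

Newton-Raphson formula: x_{n+1} = x_n - f(x_n)/f'(x_n)

Iteration 1:
  f(0.900000) = 0.278390
  f'(0.900000) = 1.783327
  x_1 = 0.900000 - 0.278390/1.783327 = 0.743893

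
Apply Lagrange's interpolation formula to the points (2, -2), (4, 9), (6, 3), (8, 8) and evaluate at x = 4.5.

Lagrange interpolation formula:
P(x) = Σ yᵢ × Lᵢ(x)
where Lᵢ(x) = Π_{j≠i} (x - xⱼ)/(xᵢ - xⱼ)

L_0(4.5) = (4.5 - 4)/(2 - 4) × (4.5 - 6)/(2 - 6) × (4.5 - 8)/(2 - 8) = -0.054688
L_1(4.5) = (4.5 - 2)/(4 - 2) × (4.5 - 6)/(4 - 6) × (4.5 - 8)/(4 - 8) = 0.820312
L_2(4.5) = (4.5 - 2)/(6 - 2) × (4.5 - 4)/(6 - 4) × (4.5 - 8)/(6 - 8) = 0.273438
L_3(4.5) = (4.5 - 2)/(8 - 2) × (4.5 - 4)/(8 - 4) × (4.5 - 6)/(8 - 6) = -0.039062

P(4.5) = (-2)×L_0(4.5) + 9×L_1(4.5) + 3×L_2(4.5) + 8×L_3(4.5)
P(4.5) = 8.000000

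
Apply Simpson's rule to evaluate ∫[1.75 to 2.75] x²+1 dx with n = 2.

f(x) = x²+1
a = 1.75, b = 2.75, n = 2
h = (b - a)/n = 0.500000

Simpson's rule: (h/3)[f(x₀) + 4f(x₁) + 2f(x₂) + ... + f(xₙ)]

x_0 = 1.7500, f(x_0) = 4.062500, coefficient = 1
x_1 = 2.2500, f(x_1) = 6.062500, coefficient = 4
x_2 = 2.7500, f(x_2) = 8.562500, coefficient = 1

I ≈ (0.500000/3) × 36.875000 = 6.145833
Exact value: 6.145833
Error: 0.000000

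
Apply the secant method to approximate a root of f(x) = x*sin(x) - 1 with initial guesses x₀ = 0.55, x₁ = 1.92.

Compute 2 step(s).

f(x) = x*sin(x) - 1
x₀ = 0.55, x₁ = 1.92

Secant formula: x_{n+1} = x_n - f(x_n)(x_n - x_{n-1})/(f(x_n) - f(x_{n-1}))

Iteration 1:
  f(0.550000) = -0.712522
  f(1.920000) = 0.804119
  x_2 = 1.920000 - 0.804119×(1.920000 - 0.550000)/(0.804119 - (-0.712522))
       = 1.193630
Iteration 2:
  f(1.920000) = 0.804119
  f(1.193630) = 0.109731
  x_3 = 1.193630 - 0.109731×(1.193630 - 1.920000)/(0.109731 - 0.804119)
       = 1.078844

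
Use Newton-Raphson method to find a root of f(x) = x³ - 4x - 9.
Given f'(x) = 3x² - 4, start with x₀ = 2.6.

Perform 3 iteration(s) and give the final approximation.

f(x) = x³ - 4x - 9
f'(x) = 3x² - 4
x₀ = 2.6

Newton-Raphson formula: x_{n+1} = x_n - f(x_n)/f'(x_n)

Iteration 1:
  f(2.600000) = -1.824000
  f'(2.600000) = 16.280000
  x_1 = 2.600000 - (-1.824000)/16.280000 = 2.712039
Iteration 2:
  f(2.712039) = 0.099318
  f'(2.712039) = 18.065472
  x_2 = 2.712039 - 0.099318/18.065472 = 2.706542
Iteration 3:
  f(2.706542) = 0.000246
  f'(2.706542) = 17.976103
  x_3 = 2.706542 - 0.000246/17.976103 = 2.706528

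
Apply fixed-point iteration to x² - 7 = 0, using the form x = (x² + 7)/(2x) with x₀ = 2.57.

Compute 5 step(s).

Equation: x² - 7 = 0
Fixed-point form: x = (x² + 7)/(2x)
x₀ = 2.57

x_1 = g(2.570000) = 2.646868
x_2 = g(2.646868) = 2.645752
x_3 = g(2.645752) = 2.645751
x_4 = g(2.645751) = 2.645751
x_5 = g(2.645751) = 2.645751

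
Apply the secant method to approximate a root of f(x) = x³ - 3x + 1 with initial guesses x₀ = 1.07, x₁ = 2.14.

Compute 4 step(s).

f(x) = x³ - 3x + 1
x₀ = 1.07, x₁ = 2.14

Secant formula: x_{n+1} = x_n - f(x_n)(x_n - x_{n-1})/(f(x_n) - f(x_{n-1}))

Iteration 1:
  f(1.070000) = -0.984957
  f(2.140000) = 4.380344
  x_2 = 2.140000 - 4.380344×(2.140000 - 1.070000)/(4.380344 - (-0.984957))
       = 1.266430
Iteration 2:
  f(2.140000) = 4.380344
  f(1.266430) = -0.768133
  x_3 = 1.266430 - (-0.768133)×(1.266430 - 2.140000)/(-0.768133 - 4.380344)
       = 1.396763
Iteration 3:
  f(1.266430) = -0.768133
  f(1.396763) = -0.465279
  x_4 = 1.396763 - (-0.465279)×(1.396763 - 1.266430)/(-0.465279 - (-0.768133))
       = 1.596995
Iteration 4:
  f(1.396763) = -0.465279
  f(1.596995) = 0.281982
  x_5 = 1.596995 - 0.281982×(1.596995 - 1.396763)/(0.281982 - (-0.465279))
       = 1.521437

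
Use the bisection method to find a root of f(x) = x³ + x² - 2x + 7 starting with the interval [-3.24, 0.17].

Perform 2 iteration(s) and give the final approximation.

f(x) = x³ + x² - 2x + 7
Initial interval: [-3.24, 0.17]

Iteration 1:
  c_1 = (-3.240000 + 0.170000)/2 = -1.535000
  f(c_1) = f(-1.535000) = 8.809420
  f(a) × f(c) < 0, new interval: [-3.240000, -1.535000]
Iteration 2:
  c_2 = (-3.240000 + (-1.535000))/2 = -2.387500
  f(c_2) = f(-2.387500) = 3.866033
  f(a) × f(c) < 0, new interval: [-3.240000, -2.387500]

After 2 iteration(s), the approximation is c_2 = -2.387500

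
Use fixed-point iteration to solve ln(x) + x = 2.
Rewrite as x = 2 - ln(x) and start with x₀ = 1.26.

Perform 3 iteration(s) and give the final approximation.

Equation: ln(x) + x = 2
Fixed-point form: x = 2 - ln(x)
x₀ = 1.26

x_1 = g(1.260000) = 1.768888
x_2 = g(1.768888) = 1.429649
x_3 = g(1.429649) = 1.642571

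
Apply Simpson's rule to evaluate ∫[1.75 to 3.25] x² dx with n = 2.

f(x) = x²
a = 1.75, b = 3.25, n = 2
h = (b - a)/n = 0.750000

Simpson's rule: (h/3)[f(x₀) + 4f(x₁) + 2f(x₂) + ... + f(xₙ)]

x_0 = 1.7500, f(x_0) = 3.062500, coefficient = 1
x_1 = 2.5000, f(x_1) = 6.250000, coefficient = 4
x_2 = 3.2500, f(x_2) = 10.562500, coefficient = 1

I ≈ (0.750000/3) × 38.625000 = 9.656250
Exact value: 9.656250
Error: 0.000000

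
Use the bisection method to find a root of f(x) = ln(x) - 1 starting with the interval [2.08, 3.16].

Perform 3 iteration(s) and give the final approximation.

f(x) = ln(x) - 1
Initial interval: [2.08, 3.16]

Iteration 1:
  c_1 = (2.080000 + 3.160000)/2 = 2.620000
  f(c_1) = f(2.620000) = -0.036826
  f(a) × f(c) ≥ 0, new interval: [2.620000, 3.160000]
Iteration 2:
  c_2 = (2.620000 + 3.160000)/2 = 2.890000
  f(c_2) = f(2.890000) = 0.061257
  f(a) × f(c) < 0, new interval: [2.620000, 2.890000]
Iteration 3:
  c_3 = (2.620000 + 2.890000)/2 = 2.755000
  f(c_3) = f(2.755000) = 0.013417
  f(a) × f(c) < 0, new interval: [2.620000, 2.755000]

After 3 iteration(s), the approximation is c_3 = 2.755000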